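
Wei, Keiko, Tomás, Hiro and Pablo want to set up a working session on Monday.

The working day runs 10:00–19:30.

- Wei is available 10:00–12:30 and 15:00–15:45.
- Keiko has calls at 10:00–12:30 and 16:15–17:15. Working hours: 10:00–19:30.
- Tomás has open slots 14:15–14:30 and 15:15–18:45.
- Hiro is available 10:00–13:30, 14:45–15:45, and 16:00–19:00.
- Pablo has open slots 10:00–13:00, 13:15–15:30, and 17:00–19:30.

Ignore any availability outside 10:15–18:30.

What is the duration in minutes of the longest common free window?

15 minutes

Keiko free within 10:00–19:30: 12:30–16:15, 17:15–19:30.
Wei ∩ Keiko: 15:00–15:45.
Wei ∩ Keiko ∩ Tomás: 15:15–15:45.
Wei ∩ Keiko ∩ Tomás ∩ Hiro: 15:15–15:45.
Wei ∩ Keiko ∩ Tomás ∩ Hiro ∩ Pablo: 15:15–15:30.
Restricted to 10:15–18:30: 15:15–15:30.
Single common window of 15 minutes.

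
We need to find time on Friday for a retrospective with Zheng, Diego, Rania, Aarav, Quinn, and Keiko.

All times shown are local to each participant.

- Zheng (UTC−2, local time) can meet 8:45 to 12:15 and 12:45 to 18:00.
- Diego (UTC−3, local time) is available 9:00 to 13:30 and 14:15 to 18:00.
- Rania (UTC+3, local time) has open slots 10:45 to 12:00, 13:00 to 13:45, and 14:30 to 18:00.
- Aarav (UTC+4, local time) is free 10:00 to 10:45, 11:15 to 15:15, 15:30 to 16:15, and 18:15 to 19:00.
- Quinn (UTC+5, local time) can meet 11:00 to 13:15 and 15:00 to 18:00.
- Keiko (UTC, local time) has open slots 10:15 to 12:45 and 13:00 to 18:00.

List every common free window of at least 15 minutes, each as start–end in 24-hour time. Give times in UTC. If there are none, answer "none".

Zheng → UTC: 10:45–14:15, 14:45–20:00.
Diego → UTC: 12:00–16:30, 17:15–21:00.
Rania → UTC: 07:45–09:00, 10:00–10:45, 11:30–15:00.
Aarav → UTC: 06:00–06:45, 07:15–11:15, 11:30–12:15, 14:15–15:00.
Quinn → UTC: 06:00–08:15, 10:00–13:00.
Keiko → UTC: 10:15–12:45, 13:00–18:00.
Zheng ∩ Diego: 12:00–14:15, 14:45–16:30, 17:15–20:00.
Zheng ∩ Diego ∩ Rania: 12:00–14:15, 14:45–15:00.
Zheng ∩ Diego ∩ Rania ∩ Aarav: 12:00–12:15, 14:45–15:00.
Zheng ∩ Diego ∩ Rania ∩ Aarav ∩ Quinn: 12:00–12:15.
Zheng ∩ Diego ∩ Rania ∩ Aarav ∩ Quinn ∩ Keiko: 12:00–12:15.
Windows ≥ 15 min: 12:00–12:15.

12:00–12:15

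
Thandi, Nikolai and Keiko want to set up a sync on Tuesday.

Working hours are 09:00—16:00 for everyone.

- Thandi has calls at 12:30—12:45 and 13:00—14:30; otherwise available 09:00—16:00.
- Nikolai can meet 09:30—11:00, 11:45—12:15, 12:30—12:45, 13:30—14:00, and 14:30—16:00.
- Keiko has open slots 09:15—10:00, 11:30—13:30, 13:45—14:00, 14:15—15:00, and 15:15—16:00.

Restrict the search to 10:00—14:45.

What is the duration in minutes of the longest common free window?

Thandi free within 09:00–16:00: 09:00–12:30, 12:45–13:00, 14:30–16:00.
Thandi ∩ Nikolai: 09:30–11:00, 11:45–12:15, 14:30–16:00.
Thandi ∩ Nikolai ∩ Keiko: 09:30–10:00, 11:45–12:15, 14:30–15:00, 15:15–16:00.
Restricted to 10:00–14:45: 11:45–12:15, 14:30–14:45.
Common window lengths: 30, 15 min; longest is 30.

30 minutes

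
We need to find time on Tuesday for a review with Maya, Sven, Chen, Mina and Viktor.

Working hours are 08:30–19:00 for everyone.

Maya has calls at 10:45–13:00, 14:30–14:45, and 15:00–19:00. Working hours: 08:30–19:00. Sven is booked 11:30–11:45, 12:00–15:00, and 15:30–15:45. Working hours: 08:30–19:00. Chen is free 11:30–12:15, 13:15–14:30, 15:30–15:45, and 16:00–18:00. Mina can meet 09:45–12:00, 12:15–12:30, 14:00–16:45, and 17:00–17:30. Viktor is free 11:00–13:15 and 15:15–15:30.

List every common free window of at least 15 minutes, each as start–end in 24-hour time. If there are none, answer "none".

Maya free within 08:30–19:00: 08:30–10:45, 13:00–14:30, 14:45–15:00.
Sven free within 08:30–19:00: 08:30–11:30, 11:45–12:00, 15:00–15:30, 15:45–19:00.
Maya ∩ Sven: 08:30–10:45.
Maya ∩ Sven ∩ Chen: (none).
Maya ∩ Sven ∩ Chen ∩ Mina: (none).
Maya ∩ Sven ∩ Chen ∩ Mina ∩ Viktor: (none).
Windows ≥ 15 min: (none).

none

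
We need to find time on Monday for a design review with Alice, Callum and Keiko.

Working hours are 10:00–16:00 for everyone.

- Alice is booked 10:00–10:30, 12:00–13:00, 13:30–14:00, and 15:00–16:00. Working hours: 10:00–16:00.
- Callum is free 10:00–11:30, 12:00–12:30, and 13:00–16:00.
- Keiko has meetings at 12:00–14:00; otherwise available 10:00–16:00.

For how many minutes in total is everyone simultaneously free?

Alice free within 10:00–16:00: 10:30–12:00, 13:00–13:30, 14:00–15:00.
Keiko free within 10:00–16:00: 10:00–12:00, 14:00–16:00.
Alice ∩ Callum: 10:30–11:30, 13:00–13:30, 14:00–15:00.
Alice ∩ Callum ∩ Keiko: 10:30–11:30, 14:00–15:00.
Total common minutes: 60 + 60 = 120.

120 minutes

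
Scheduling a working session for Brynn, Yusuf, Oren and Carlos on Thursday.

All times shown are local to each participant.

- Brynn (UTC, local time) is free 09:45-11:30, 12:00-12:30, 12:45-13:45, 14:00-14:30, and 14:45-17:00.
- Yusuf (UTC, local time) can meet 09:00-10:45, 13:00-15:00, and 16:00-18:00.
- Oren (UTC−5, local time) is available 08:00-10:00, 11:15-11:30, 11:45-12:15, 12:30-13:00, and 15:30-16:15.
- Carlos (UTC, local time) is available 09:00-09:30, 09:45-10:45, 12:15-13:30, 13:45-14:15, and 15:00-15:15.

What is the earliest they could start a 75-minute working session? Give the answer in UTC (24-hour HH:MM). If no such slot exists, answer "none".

none

Brynn → UTC: 09:45–11:30, 12:00–12:30, 12:45–13:45, 14:00–14:30, 14:45–17:00.
Yusuf → UTC: 09:00–10:45, 13:00–15:00, 16:00–18:00.
Oren → UTC: 13:00–15:00, 16:15–16:30, 16:45–17:15, 17:30–18:00, 20:30–21:15.
Carlos → UTC: 09:00–09:30, 09:45–10:45, 12:15–13:30, 13:45–14:15, 15:00–15:15.
Brynn ∩ Yusuf: 09:45–10:45, 13:00–13:45, 14:00–14:30, 14:45–15:00, 16:00–17:00.
Brynn ∩ Yusuf ∩ Oren: 13:00–13:45, 14:00–14:30, 14:45–15:00, 16:15–16:30, 16:45–17:00.
Brynn ∩ Yusuf ∩ Oren ∩ Carlos: 13:00–13:30, 14:00–14:15.
Windows ≥ 75 min: (none).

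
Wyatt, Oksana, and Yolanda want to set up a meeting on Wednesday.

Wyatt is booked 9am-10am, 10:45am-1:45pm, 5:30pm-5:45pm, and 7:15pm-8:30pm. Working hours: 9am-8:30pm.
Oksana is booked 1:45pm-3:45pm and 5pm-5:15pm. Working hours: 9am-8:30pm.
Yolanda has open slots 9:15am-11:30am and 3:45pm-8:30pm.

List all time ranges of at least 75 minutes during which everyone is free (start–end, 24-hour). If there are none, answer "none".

Wyatt free within 09:00–20:30: 10:00–10:45, 13:45–17:30, 17:45–19:15.
Oksana free within 09:00–20:30: 09:00–13:45, 15:45–17:00, 17:15–20:30.
Wyatt ∩ Oksana: 10:00–10:45, 15:45–17:00, 17:15–17:30, 17:45–19:15.
Wyatt ∩ Oksana ∩ Yolanda: 10:00–10:45, 15:45–17:00, 17:15–17:30, 17:45–19:15.
Windows ≥ 75 min: 15:45–17:00, 17:45–19:15.

15:45–17:00, 17:45–19:15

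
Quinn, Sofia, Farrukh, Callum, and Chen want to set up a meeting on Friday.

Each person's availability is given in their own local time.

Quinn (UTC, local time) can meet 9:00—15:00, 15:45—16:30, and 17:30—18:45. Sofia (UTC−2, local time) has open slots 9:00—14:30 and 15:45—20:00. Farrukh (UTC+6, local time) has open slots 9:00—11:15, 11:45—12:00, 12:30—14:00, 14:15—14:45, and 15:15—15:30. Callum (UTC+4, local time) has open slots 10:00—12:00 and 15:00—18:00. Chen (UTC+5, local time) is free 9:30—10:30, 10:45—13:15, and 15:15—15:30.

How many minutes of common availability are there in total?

Quinn → UTC: 09:00–15:00, 15:45–16:30, 17:30–18:45.
Sofia → UTC: 11:00–16:30, 17:45–22:00.
Farrukh → UTC: 03:00–05:15, 05:45–06:00, 06:30–08:00, 08:15–08:45, 09:15–09:30.
Callum → UTC: 06:00–08:00, 11:00–14:00.
Chen → UTC: 04:30–05:30, 05:45–08:15, 10:15–10:30.
Quinn ∩ Sofia: 11:00–15:00, 15:45–16:30, 17:45–18:45.
Quinn ∩ Sofia ∩ Farrukh: (none).
Quinn ∩ Sofia ∩ Farrukh ∩ Callum: (none).
Quinn ∩ Sofia ∩ Farrukh ∩ Callum ∩ Chen: (none).
Total common minutes: 0.

0 minutes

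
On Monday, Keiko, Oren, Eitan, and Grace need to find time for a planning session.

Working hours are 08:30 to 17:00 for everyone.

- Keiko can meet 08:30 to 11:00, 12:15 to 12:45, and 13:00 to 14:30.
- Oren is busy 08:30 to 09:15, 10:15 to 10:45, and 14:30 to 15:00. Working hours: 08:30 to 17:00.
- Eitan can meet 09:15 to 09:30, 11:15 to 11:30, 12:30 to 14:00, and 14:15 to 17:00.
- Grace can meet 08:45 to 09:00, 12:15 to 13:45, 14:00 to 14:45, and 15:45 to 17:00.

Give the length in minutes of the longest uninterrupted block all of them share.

45 minutes

Oren free within 08:30–17:00: 09:15–10:15, 10:45–14:30, 15:00–17:00.
Keiko ∩ Oren: 09:15–10:15, 10:45–11:00, 12:15–12:45, 13:00–14:30.
Keiko ∩ Oren ∩ Eitan: 09:15–09:30, 12:30–12:45, 13:00–14:00, 14:15–14:30.
Keiko ∩ Oren ∩ Eitan ∩ Grace: 12:30–12:45, 13:00–13:45, 14:15–14:30.
Common window lengths: 15, 45, 15 min; longest is 45.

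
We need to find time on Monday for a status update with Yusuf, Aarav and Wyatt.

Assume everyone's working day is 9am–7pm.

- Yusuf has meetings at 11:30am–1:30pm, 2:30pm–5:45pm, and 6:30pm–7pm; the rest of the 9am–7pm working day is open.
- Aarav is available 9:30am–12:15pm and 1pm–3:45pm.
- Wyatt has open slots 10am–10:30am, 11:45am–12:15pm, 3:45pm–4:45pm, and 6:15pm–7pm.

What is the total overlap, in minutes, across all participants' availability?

30 minutes

Yusuf free within 09:00–19:00: 09:00–11:30, 13:30–14:30, 17:45–18:30.
Yusuf ∩ Aarav: 09:30–11:30, 13:30–14:30.
Yusuf ∩ Aarav ∩ Wyatt: 10:00–10:30.
Total common minutes: 30.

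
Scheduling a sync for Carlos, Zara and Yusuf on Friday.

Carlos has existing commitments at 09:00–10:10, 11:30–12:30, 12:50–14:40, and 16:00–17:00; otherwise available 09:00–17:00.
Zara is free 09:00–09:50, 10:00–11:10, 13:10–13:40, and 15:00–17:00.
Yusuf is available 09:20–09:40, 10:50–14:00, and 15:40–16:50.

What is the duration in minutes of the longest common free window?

Carlos free within 09:00–17:00: 10:10–11:30, 12:30–12:50, 14:40–16:00.
Carlos ∩ Zara: 10:10–11:10, 15:00–16:00.
Carlos ∩ Zara ∩ Yusuf: 10:50–11:10, 15:40–16:00.
Common window lengths: 20, 20 min; longest is 20.

20 minutes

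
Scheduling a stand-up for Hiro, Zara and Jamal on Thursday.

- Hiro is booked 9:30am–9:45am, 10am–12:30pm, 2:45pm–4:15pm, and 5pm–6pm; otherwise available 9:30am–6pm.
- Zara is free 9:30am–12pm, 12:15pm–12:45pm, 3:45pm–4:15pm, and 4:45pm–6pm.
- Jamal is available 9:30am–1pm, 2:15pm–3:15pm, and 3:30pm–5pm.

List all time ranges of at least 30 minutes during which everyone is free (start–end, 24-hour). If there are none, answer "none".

none

Hiro free within 09:30–18:00: 09:45–10:00, 12:30–14:45, 16:15–17:00.
Hiro ∩ Zara: 09:45–10:00, 12:30–12:45, 16:45–17:00.
Hiro ∩ Zara ∩ Jamal: 09:45–10:00, 12:30–12:45, 16:45–17:00.
Windows ≥ 30 min: (none).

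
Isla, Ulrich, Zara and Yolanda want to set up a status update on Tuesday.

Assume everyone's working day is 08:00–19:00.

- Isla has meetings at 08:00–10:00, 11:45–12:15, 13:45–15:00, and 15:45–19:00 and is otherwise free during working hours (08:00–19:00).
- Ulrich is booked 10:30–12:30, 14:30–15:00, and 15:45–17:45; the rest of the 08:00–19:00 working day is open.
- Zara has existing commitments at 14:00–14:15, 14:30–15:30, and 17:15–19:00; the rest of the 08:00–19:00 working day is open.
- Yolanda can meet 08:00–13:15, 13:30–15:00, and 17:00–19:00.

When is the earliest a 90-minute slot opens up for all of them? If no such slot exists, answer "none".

Isla free within 08:00–19:00: 10:00–11:45, 12:15–13:45, 15:00–15:45.
Ulrich free within 08:00–19:00: 08:00–10:30, 12:30–14:30, 15:00–15:45, 17:45–19:00.
Zara free within 08:00–19:00: 08:00–14:00, 14:15–14:30, 15:30–17:15.
Isla ∩ Ulrich: 10:00–10:30, 12:30–13:45, 15:00–15:45.
Isla ∩ Ulrich ∩ Zara: 10:00–10:30, 12:30–13:45, 15:30–15:45.
Isla ∩ Ulrich ∩ Zara ∩ Yolanda: 10:00–10:30, 12:30–13:15, 13:30–13:45.
Windows ≥ 90 min: (none).

none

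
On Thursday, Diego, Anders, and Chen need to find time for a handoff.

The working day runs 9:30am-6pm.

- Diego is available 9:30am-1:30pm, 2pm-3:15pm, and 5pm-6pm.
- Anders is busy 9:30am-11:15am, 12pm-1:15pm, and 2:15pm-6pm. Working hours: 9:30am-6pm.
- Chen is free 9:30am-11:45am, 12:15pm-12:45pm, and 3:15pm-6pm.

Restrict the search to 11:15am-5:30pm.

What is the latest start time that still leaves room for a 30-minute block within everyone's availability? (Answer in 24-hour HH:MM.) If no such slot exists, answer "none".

Anders free within 09:30–18:00: 11:15–12:00, 13:15–14:15.
Diego ∩ Anders: 11:15–12:00, 13:15–13:30, 14:00–14:15.
Diego ∩ Anders ∩ Chen: 11:15–11:45.
Restricted to 11:15–17:30: 11:15–11:45.
Windows ≥ 30 min: 11:15–11:45.
Latest start in the last window 11:15–11:45 is 11:45 − 30 min = 11:15.

11:15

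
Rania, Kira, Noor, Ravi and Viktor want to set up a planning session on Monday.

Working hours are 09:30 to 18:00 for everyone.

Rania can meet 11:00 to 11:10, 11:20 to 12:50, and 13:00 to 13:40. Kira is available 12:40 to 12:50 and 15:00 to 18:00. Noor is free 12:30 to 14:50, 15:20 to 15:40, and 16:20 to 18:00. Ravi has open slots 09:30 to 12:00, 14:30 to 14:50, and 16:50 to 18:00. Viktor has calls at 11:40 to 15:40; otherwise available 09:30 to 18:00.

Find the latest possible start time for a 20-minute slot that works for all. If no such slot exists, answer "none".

none

Viktor free within 09:30–18:00: 09:30–11:40, 15:40–18:00.
Rania ∩ Kira: 12:40–12:50.
Rania ∩ Kira ∩ Noor: 12:40–12:50.
Rania ∩ Kira ∩ Noor ∩ Ravi: (none).
Rania ∩ Kira ∩ Noor ∩ Ravi ∩ Viktor: (none).
Windows ≥ 20 min: (none).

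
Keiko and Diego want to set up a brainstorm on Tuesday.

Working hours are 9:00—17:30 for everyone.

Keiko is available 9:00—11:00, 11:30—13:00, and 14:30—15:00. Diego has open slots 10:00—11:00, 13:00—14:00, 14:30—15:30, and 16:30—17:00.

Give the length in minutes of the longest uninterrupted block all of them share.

60 minutes

Keiko ∩ Diego: 10:00–11:00, 14:30–15:00.
Common window lengths: 60, 30 min; longest is 60.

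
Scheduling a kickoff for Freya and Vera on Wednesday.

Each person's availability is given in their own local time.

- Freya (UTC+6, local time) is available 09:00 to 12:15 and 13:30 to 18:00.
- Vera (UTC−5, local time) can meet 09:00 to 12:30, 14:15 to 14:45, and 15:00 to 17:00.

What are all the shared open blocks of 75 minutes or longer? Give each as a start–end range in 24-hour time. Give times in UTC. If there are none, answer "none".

none

Freya → UTC: 03:00–06:15, 07:30–12:00.
Vera → UTC: 14:00–17:30, 19:15–19:45, 20:00–22:00.
Freya ∩ Vera: (none).
Windows ≥ 75 min: (none).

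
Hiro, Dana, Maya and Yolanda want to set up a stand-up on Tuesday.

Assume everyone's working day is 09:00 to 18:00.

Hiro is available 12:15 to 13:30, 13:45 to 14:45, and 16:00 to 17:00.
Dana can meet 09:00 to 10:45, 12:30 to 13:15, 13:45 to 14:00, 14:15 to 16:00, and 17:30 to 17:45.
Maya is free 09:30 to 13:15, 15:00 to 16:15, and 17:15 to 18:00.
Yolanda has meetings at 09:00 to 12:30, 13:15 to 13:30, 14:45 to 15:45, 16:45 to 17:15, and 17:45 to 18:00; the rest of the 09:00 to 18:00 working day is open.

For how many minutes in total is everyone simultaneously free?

45 minutes

Yolanda free within 09:00–18:00: 12:30–13:15, 13:30–14:45, 15:45–16:45, 17:15–17:45.
Hiro ∩ Dana: 12:30–13:15, 13:45–14:00, 14:15–14:45.
Hiro ∩ Dana ∩ Maya: 12:30–13:15.
Hiro ∩ Dana ∩ Maya ∩ Yolanda: 12:30–13:15.
Total common minutes: 45.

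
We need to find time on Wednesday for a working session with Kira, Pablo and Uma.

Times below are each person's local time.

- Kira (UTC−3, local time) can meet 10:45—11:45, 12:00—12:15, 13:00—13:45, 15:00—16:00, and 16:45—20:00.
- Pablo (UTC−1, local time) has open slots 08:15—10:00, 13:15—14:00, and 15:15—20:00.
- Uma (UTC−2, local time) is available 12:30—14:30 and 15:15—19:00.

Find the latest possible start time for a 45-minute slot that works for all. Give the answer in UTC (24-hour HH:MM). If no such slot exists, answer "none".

Kira → UTC: 13:45–14:45, 15:00–15:15, 16:00–16:45, 18:00–19:00, 19:45–23:00.
Pablo → UTC: 09:15–11:00, 14:15–15:00, 16:15–21:00.
Uma → UTC: 14:30–16:30, 17:15–21:00.
Kira ∩ Pablo: 14:15–14:45, 16:15–16:45, 18:00–19:00, 19:45–21:00.
Kira ∩ Pablo ∩ Uma: 14:30–14:45, 16:15–16:30, 18:00–19:00, 19:45–21:00.
Windows ≥ 45 min: 18:00–19:00, 19:45–21:00.
Latest start in the last window 19:45–21:00 is 21:00 − 45 min = 20:15.

20:15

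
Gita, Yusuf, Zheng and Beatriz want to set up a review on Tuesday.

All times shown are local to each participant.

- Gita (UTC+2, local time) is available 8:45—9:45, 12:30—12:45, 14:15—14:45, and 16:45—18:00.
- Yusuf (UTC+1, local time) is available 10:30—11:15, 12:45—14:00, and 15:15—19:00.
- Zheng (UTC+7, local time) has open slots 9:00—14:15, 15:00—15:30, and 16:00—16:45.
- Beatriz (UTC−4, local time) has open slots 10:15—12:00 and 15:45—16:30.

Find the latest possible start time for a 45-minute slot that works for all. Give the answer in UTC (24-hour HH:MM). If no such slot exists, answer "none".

none

Gita → UTC: 06:45–07:45, 10:30–10:45, 12:15–12:45, 14:45–16:00.
Yusuf → UTC: 09:30–10:15, 11:45–13:00, 14:15–18:00.
Zheng → UTC: 02:00–07:15, 08:00–08:30, 09:00–09:45.
Beatriz → UTC: 14:15–16:00, 19:45–20:30.
Gita ∩ Yusuf: 12:15–12:45, 14:45–16:00.
Gita ∩ Yusuf ∩ Zheng: (none).
Gita ∩ Yusuf ∩ Zheng ∩ Beatriz: (none).
Windows ≥ 45 min: (none).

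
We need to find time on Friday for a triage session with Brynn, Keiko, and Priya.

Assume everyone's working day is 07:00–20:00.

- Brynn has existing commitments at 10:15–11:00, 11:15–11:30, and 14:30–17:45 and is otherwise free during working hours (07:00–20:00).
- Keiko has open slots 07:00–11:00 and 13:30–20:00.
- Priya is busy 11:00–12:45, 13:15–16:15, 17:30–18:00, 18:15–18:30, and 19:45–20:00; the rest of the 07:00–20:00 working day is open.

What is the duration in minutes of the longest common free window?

195 minutes

Brynn free within 07:00–20:00: 07:00–10:15, 11:00–11:15, 11:30–14:30, 17:45–20:00.
Priya free within 07:00–20:00: 07:00–11:00, 12:45–13:15, 16:15–17:30, 18:00–18:15, 18:30–19:45.
Brynn ∩ Keiko: 07:00–10:15, 13:30–14:30, 17:45–20:00.
Brynn ∩ Keiko ∩ Priya: 07:00–10:15, 18:00–18:15, 18:30–19:45.
Common window lengths: 195, 15, 75 min; longest is 195.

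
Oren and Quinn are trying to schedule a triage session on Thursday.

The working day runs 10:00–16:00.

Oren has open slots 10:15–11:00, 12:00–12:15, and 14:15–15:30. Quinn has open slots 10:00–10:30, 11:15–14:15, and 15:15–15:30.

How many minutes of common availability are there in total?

Oren ∩ Quinn: 10:15–10:30, 12:00–12:15, 15:15–15:30.
Total common minutes: 15 + 15 + 15 = 45.

45 minutes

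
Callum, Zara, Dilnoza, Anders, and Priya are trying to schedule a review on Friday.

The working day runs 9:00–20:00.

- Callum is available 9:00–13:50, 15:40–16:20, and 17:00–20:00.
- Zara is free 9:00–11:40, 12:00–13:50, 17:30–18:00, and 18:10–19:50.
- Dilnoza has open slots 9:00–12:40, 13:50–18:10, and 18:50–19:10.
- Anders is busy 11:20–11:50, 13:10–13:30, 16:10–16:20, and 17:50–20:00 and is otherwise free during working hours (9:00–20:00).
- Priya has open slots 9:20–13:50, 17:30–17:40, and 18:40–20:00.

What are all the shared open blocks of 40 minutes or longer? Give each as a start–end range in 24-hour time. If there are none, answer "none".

09:20–11:20, 12:00–12:40

Anders free within 09:00–20:00: 09:00–11:20, 11:50–13:10, 13:30–16:10, 16:20–17:50.
Callum ∩ Zara: 09:00–11:40, 12:00–13:50, 17:30–18:00, 18:10–19:50.
Callum ∩ Zara ∩ Dilnoza: 09:00–11:40, 12:00–12:40, 17:30–18:00, 18:50–19:10.
Callum ∩ Zara ∩ Dilnoza ∩ Anders: 09:00–11:20, 12:00–12:40, 17:30–17:50.
Callum ∩ Zara ∩ Dilnoza ∩ Anders ∩ Priya: 09:20–11:20, 12:00–12:40, 17:30–17:40.
Windows ≥ 40 min: 09:20–11:20, 12:00–12:40.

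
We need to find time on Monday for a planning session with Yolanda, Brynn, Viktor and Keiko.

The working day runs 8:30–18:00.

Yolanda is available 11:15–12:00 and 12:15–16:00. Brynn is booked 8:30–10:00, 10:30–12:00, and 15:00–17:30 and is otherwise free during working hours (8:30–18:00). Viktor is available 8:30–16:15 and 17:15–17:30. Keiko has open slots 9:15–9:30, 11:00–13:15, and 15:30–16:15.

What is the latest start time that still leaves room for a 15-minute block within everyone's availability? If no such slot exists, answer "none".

13:00

Brynn free within 08:30–18:00: 10:00–10:30, 12:00–15:00, 17:30–18:00.
Yolanda ∩ Brynn: 12:15–15:00.
Yolanda ∩ Brynn ∩ Viktor: 12:15–15:00.
Yolanda ∩ Brynn ∩ Viktor ∩ Keiko: 12:15–13:15.
Windows ≥ 15 min: 12:15–13:15.
Latest start in the last window 12:15–13:15 is 13:15 − 15 min = 13:00.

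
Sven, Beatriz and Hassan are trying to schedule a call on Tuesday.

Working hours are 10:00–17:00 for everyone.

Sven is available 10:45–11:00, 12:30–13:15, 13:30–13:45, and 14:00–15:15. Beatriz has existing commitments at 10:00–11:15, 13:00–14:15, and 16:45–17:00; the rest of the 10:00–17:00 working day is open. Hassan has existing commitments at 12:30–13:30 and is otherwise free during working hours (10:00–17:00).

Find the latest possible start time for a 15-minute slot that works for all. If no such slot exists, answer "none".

15:00

Beatriz free within 10:00–17:00: 11:15–13:00, 14:15–16:45.
Hassan free within 10:00–17:00: 10:00–12:30, 13:30–17:00.
Sven ∩ Beatriz: 12:30–13:00, 14:15–15:15.
Sven ∩ Beatriz ∩ Hassan: 14:15–15:15.
Windows ≥ 15 min: 14:15–15:15.
Latest start in the last window 14:15–15:15 is 15:15 − 15 min = 15:00.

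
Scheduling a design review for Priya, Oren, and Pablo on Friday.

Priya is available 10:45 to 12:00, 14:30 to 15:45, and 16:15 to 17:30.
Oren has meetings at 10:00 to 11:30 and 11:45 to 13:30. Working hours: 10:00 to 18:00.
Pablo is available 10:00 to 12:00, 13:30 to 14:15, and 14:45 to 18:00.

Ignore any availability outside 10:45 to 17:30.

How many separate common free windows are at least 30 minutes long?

2

Oren free within 10:00–18:00: 11:30–11:45, 13:30–18:00.
Priya ∩ Oren: 11:30–11:45, 14:30–15:45, 16:15–17:30.
Priya ∩ Oren ∩ Pablo: 11:30–11:45, 14:45–15:45, 16:15–17:30.
Restricted to 10:45–17:30: 11:30–11:45, 14:45–15:45, 16:15–17:30.
Windows ≥ 30 min: 14:45–15:45, 16:15–17:30.
That's 2 windows.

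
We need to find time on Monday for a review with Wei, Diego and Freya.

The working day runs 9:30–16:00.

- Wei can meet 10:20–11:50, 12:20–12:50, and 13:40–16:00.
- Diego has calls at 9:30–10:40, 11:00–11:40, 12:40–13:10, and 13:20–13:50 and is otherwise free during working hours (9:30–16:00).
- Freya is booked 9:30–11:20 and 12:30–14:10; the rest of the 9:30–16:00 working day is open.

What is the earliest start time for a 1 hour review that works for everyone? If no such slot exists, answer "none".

14:10

Diego free within 09:30–16:00: 10:40–11:00, 11:40–12:40, 13:10–13:20, 13:50–16:00.
Freya free within 09:30–16:00: 11:20–12:30, 14:10–16:00.
Wei ∩ Diego: 10:40–11:00, 11:40–11:50, 12:20–12:40, 13:50–16:00.
Wei ∩ Diego ∩ Freya: 11:40–11:50, 12:20–12:30, 14:10–16:00.
Windows ≥ 60 min: 14:10–16:00.
Earliest such window starts at 14:10.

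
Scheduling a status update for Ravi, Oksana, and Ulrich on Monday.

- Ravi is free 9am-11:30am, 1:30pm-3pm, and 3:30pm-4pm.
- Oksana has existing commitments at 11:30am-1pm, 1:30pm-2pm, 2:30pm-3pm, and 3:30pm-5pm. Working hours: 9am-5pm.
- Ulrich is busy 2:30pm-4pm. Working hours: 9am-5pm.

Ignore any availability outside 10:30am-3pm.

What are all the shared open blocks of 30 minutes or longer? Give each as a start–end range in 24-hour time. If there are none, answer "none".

Oksana free within 09:00–17:00: 09:00–11:30, 13:00–13:30, 14:00–14:30, 15:00–15:30.
Ulrich free within 09:00–17:00: 09:00–14:30, 16:00–17:00.
Ravi ∩ Oksana: 09:00–11:30, 14:00–14:30.
Ravi ∩ Oksana ∩ Ulrich: 09:00–11:30, 14:00–14:30.
Restricted to 10:30–15:00: 10:30–11:30, 14:00–14:30.
Windows ≥ 30 min: 10:30–11:30, 14:00–14:30.

10:30–11:30, 14:00–14:30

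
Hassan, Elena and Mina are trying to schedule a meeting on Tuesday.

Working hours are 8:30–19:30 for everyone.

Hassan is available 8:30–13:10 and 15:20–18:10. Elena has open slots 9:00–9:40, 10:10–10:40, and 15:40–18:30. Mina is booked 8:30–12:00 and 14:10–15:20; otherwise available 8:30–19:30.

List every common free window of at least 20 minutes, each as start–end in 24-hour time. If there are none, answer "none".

15:40–18:10

Mina free within 08:30–19:30: 12:00–14:10, 15:20–19:30.
Hassan ∩ Elena: 09:00–09:40, 10:10–10:40, 15:40–18:10.
Hassan ∩ Elena ∩ Mina: 15:40–18:10.
Windows ≥ 20 min: 15:40–18:10.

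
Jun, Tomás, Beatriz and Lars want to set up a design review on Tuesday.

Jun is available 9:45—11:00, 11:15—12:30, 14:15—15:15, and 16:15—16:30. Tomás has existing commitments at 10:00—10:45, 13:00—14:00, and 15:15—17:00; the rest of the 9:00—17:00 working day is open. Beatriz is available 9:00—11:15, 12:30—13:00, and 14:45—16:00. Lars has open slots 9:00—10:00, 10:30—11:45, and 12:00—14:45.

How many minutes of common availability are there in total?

30 minutes

Tomás free within 09:00–17:00: 09:00–10:00, 10:45–13:00, 14:00–15:15.
Jun ∩ Tomás: 09:45–10:00, 10:45–11:00, 11:15–12:30, 14:15–15:15.
Jun ∩ Tomás ∩ Beatriz: 09:45–10:00, 10:45–11:00, 14:45–15:15.
Jun ∩ Tomás ∩ Beatriz ∩ Lars: 09:45–10:00, 10:45–11:00.
Total common minutes: 15 + 15 = 30.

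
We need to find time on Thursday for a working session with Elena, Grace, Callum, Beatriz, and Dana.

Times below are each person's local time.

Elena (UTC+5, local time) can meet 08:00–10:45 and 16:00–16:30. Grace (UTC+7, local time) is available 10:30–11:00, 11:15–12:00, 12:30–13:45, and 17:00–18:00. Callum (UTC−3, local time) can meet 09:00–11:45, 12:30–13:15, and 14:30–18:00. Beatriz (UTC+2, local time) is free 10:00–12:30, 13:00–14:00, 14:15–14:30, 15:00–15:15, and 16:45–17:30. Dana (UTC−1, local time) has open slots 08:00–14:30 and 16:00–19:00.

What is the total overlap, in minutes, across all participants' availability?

0 minutes

Elena → UTC: 03:00–05:45, 11:00–11:30.
Grace → UTC: 03:30–04:00, 04:15–05:00, 05:30–06:45, 10:00–11:00.
Callum → UTC: 12:00–14:45, 15:30–16:15, 17:30–21:00.
Beatriz → UTC: 08:00–10:30, 11:00–12:00, 12:15–12:30, 13:00–13:15, 14:45–15:30.
Dana → UTC: 09:00–15:30, 17:00–20:00.
Elena ∩ Grace: 03:30–04:00, 04:15–05:00, 05:30–05:45.
Elena ∩ Grace ∩ Callum: (none).
Elena ∩ Grace ∩ Callum ∩ Beatriz: (none).
Elena ∩ Grace ∩ Callum ∩ Beatriz ∩ Dana: (none).
Total common minutes: 0.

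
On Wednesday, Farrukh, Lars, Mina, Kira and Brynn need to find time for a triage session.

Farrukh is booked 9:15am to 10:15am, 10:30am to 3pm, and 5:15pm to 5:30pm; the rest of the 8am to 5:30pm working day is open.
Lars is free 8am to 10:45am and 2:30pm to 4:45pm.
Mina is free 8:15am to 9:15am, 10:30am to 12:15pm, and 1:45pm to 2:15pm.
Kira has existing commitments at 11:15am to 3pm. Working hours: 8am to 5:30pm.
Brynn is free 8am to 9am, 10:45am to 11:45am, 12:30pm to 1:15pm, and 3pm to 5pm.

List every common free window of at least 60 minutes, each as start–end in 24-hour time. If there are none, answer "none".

none

Farrukh free within 08:00–17:30: 08:00–09:15, 10:15–10:30, 15:00–17:15.
Kira free within 08:00–17:30: 08:00–11:15, 15:00–17:30.
Farrukh ∩ Lars: 08:00–09:15, 10:15–10:30, 15:00–16:45.
Farrukh ∩ Lars ∩ Mina: 08:15–09:15.
Farrukh ∩ Lars ∩ Mina ∩ Kira: 08:15–09:15.
Farrukh ∩ Lars ∩ Mina ∩ Kira ∩ Brynn: 08:15–09:00.
Windows ≥ 60 min: (none).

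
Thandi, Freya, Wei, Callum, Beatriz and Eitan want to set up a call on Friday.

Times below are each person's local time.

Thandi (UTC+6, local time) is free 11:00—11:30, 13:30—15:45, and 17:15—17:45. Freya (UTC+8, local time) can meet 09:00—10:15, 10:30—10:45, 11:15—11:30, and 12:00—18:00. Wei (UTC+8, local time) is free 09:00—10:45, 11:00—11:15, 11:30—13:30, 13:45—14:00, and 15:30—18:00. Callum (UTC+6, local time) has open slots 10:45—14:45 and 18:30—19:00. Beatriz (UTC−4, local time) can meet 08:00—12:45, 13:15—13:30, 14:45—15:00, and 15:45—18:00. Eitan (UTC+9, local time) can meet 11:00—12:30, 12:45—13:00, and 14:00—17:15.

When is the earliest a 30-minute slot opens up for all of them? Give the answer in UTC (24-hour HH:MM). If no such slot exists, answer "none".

Thandi → UTC: 05:00–05:30, 07:30–09:45, 11:15–11:45.
Freya → UTC: 01:00–02:15, 02:30–02:45, 03:15–03:30, 04:00–10:00.
Wei → UTC: 01:00–02:45, 03:00–03:15, 03:30–05:30, 05:45–06:00, 07:30–10:00.
Callum → UTC: 04:45–08:45, 12:30–13:00.
Beatriz → UTC: 12:00–16:45, 17:15–17:30, 18:45–19:00, 19:45–22:00.
Eitan → UTC: 02:00–03:30, 03:45–04:00, 05:00–08:15.
Thandi ∩ Freya: 05:00–05:30, 07:30–09:45.
Thandi ∩ Freya ∩ Wei: 05:00–05:30, 07:30–09:45.
Thandi ∩ Freya ∩ Wei ∩ Callum: 05:00–05:30, 07:30–08:45.
Thandi ∩ Freya ∩ Wei ∩ Callum ∩ Beatriz: (none).
Thandi ∩ Freya ∩ Wei ∩ Callum ∩ Beatriz ∩ Eitan: (none).
Windows ≥ 30 min: (none).

none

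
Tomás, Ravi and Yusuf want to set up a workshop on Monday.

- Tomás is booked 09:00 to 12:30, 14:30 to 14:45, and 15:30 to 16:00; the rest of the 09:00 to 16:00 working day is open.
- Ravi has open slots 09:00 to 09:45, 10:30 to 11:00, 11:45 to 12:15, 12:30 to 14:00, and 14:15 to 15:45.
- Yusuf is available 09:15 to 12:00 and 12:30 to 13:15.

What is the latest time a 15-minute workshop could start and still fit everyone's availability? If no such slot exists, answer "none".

13:00

Tomás free within 09:00–16:00: 12:30–14:30, 14:45–15:30.
Tomás ∩ Ravi: 12:30–14:00, 14:15–14:30, 14:45–15:30.
Tomás ∩ Ravi ∩ Yusuf: 12:30–13:15.
Windows ≥ 15 min: 12:30–13:15.
Latest start in the last window 12:30–13:15 is 13:15 − 15 min = 13:00.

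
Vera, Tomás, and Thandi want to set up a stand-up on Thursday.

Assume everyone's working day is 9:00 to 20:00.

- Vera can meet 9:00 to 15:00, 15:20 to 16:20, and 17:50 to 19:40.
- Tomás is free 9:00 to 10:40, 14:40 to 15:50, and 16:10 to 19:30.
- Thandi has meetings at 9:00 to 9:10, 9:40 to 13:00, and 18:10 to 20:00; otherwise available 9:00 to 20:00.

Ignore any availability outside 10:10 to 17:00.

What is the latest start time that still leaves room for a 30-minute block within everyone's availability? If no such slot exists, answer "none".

Thandi free within 09:00–20:00: 09:10–09:40, 13:00–18:10.
Vera ∩ Tomás: 09:00–10:40, 14:40–15:00, 15:20–15:50, 16:10–16:20, 17:50–19:30.
Vera ∩ Tomás ∩ Thandi: 09:10–09:40, 14:40–15:00, 15:20–15:50, 16:10–16:20, 17:50–18:10.
Restricted to 10:10–17:00: 14:40–15:00, 15:20–15:50, 16:10–16:20.
Windows ≥ 30 min: 15:20–15:50.
Latest start in the last window 15:20–15:50 is 15:50 − 30 min = 15:20.

15:20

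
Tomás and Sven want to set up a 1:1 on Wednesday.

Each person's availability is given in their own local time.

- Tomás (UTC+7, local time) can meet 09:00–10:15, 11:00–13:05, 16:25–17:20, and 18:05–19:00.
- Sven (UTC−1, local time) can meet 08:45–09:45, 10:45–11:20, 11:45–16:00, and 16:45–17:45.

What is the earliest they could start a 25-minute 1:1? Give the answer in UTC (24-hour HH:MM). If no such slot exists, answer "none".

09:45

Tomás → UTC: 02:00–03:15, 04:00–06:05, 09:25–10:20, 11:05–12:00.
Sven → UTC: 09:45–10:45, 11:45–12:20, 12:45–17:00, 17:45–18:45.
Tomás ∩ Sven: 09:45–10:20, 11:45–12:00.
Windows ≥ 25 min: 09:45–10:20.
Earliest such window starts at 09:45.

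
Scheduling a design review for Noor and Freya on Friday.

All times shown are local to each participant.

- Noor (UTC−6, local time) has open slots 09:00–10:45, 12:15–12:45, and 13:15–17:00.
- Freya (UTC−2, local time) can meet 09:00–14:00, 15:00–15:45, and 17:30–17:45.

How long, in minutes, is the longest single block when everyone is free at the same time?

Noor → UTC: 15:00–16:45, 18:15–18:45, 19:15–23:00.
Freya → UTC: 11:00–16:00, 17:00–17:45, 19:30–19:45.
Noor ∩ Freya: 15:00–16:00, 19:30–19:45.
Common window lengths: 60, 15 min; longest is 60.

60 minutes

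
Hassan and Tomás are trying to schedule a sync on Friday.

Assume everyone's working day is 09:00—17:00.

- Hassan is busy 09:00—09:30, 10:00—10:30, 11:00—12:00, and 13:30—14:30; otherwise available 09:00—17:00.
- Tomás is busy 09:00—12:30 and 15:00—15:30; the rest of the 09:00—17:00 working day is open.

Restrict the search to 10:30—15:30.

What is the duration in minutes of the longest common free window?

60 minutes

Hassan free within 09:00–17:00: 09:30–10:00, 10:30–11:00, 12:00–13:30, 14:30–17:00.
Tomás free within 09:00–17:00: 12:30–15:00, 15:30–17:00.
Hassan ∩ Tomás: 12:30–13:30, 14:30–15:00, 15:30–17:00.
Restricted to 10:30–15:30: 12:30–13:30, 14:30–15:00.
Common window lengths: 60, 30 min; longest is 60.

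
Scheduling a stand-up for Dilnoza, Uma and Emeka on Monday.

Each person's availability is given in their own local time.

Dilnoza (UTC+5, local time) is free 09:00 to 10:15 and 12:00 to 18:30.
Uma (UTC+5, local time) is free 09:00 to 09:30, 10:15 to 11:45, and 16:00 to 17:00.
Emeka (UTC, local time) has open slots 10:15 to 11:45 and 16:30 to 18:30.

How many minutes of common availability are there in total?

Dilnoza → UTC: 04:00–05:15, 07:00–13:30.
Uma → UTC: 04:00–04:30, 05:15–06:45, 11:00–12:00.
Emeka → UTC: 10:15–11:45, 16:30–18:30.
Dilnoza ∩ Uma: 04:00–04:30, 11:00–12:00.
Dilnoza ∩ Uma ∩ Emeka: 11:00–11:45.
Total common minutes: 45.

45 minutes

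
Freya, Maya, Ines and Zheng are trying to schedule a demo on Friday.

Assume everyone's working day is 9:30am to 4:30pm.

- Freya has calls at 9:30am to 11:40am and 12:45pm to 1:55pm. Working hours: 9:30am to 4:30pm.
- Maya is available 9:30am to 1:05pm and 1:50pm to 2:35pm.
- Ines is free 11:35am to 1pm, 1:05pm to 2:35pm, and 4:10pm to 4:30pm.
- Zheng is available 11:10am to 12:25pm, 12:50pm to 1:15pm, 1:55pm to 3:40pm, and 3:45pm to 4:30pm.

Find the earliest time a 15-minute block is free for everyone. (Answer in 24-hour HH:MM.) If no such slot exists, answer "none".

11:40

Freya free within 09:30–16:30: 11:40–12:45, 13:55–16:30.
Freya ∩ Maya: 11:40–12:45, 13:55–14:35.
Freya ∩ Maya ∩ Ines: 11:40–12:45, 13:55–14:35.
Freya ∩ Maya ∩ Ines ∩ Zheng: 11:40–12:25, 13:55–14:35.
Windows ≥ 15 min: 11:40–12:25, 13:55–14:35.
Earliest such window starts at 11:40.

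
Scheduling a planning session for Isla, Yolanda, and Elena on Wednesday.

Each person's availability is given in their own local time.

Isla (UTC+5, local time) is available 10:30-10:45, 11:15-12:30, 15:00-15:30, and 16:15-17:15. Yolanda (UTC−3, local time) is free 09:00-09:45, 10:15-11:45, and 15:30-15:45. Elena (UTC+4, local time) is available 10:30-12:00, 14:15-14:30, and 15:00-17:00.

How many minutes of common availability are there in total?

15 minutes

Isla → UTC: 05:30–05:45, 06:15–07:30, 10:00–10:30, 11:15–12:15.
Yolanda → UTC: 12:00–12:45, 13:15–14:45, 18:30–18:45.
Elena → UTC: 06:30–08:00, 10:15–10:30, 11:00–13:00.
Isla ∩ Yolanda: 12:00–12:15.
Isla ∩ Yolanda ∩ Elena: 12:00–12:15.
Total common minutes: 15.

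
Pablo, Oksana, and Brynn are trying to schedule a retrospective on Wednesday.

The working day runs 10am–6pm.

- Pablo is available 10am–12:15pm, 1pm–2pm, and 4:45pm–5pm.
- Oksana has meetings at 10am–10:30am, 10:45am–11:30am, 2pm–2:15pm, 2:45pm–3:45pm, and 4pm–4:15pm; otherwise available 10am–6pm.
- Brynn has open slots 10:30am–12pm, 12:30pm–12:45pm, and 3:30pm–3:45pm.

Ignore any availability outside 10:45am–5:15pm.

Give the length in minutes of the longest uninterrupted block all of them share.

30 minutes

Oksana free within 10:00–18:00: 10:30–10:45, 11:30–14:00, 14:15–14:45, 15:45–16:00, 16:15–18:00.
Pablo ∩ Oksana: 10:30–10:45, 11:30–12:15, 13:00–14:00, 16:45–17:00.
Pablo ∩ Oksana ∩ Brynn: 10:30–10:45, 11:30–12:00.
Restricted to 10:45–17:15: 11:30–12:00.
Single common window of 30 minutes.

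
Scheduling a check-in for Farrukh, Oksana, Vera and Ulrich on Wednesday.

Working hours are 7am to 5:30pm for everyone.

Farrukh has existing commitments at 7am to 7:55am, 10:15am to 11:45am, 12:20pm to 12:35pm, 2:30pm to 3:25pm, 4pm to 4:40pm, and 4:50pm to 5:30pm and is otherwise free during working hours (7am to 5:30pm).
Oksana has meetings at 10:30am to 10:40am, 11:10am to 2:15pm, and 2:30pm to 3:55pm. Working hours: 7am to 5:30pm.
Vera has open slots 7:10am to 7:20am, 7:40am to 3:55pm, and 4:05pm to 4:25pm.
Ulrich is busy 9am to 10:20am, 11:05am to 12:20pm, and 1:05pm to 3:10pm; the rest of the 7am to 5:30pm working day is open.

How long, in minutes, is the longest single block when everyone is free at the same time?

Farrukh free within 07:00–17:30: 07:55–10:15, 11:45–12:20, 12:35–14:30, 15:25–16:00, 16:40–16:50.
Oksana free within 07:00–17:30: 07:00–10:30, 10:40–11:10, 14:15–14:30, 15:55–17:30.
Ulrich free within 07:00–17:30: 07:00–09:00, 10:20–11:05, 12:20–13:05, 15:10–17:30.
Farrukh ∩ Oksana: 07:55–10:15, 14:15–14:30, 15:55–16:00, 16:40–16:50.
Farrukh ∩ Oksana ∩ Vera: 07:55–10:15, 14:15–14:30.
Farrukh ∩ Oksana ∩ Vera ∩ Ulrich: 07:55–09:00.
Single common window of 65 minutes.

65 minutes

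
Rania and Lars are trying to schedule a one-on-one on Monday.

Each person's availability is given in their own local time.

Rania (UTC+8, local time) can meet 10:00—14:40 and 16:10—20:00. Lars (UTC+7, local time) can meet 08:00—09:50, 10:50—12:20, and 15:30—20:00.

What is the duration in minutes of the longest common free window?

Rania → UTC: 02:00–06:40, 08:10–12:00.
Lars → UTC: 01:00–02:50, 03:50–05:20, 08:30–13:00.
Rania ∩ Lars: 02:00–02:50, 03:50–05:20, 08:30–12:00.
Common window lengths: 50, 90, 210 min; longest is 210.

210 minutes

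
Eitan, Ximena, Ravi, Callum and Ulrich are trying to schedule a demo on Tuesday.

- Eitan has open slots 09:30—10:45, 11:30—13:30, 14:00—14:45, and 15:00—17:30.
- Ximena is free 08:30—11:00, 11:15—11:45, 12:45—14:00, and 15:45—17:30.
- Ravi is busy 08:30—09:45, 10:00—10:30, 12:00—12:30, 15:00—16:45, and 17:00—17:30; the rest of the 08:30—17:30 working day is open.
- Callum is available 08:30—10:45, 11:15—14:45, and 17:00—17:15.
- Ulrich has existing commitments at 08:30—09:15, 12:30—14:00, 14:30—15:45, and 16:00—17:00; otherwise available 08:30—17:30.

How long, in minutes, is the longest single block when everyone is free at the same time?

Ravi free within 08:30–17:30: 09:45–10:00, 10:30–12:00, 12:30–15:00, 16:45–17:00.
Ulrich free within 08:30–17:30: 09:15–12:30, 14:00–14:30, 15:45–16:00, 17:00–17:30.
Eitan ∩ Ximena: 09:30–10:45, 11:30–11:45, 12:45–13:30, 15:45–17:30.
Eitan ∩ Ximena ∩ Ravi: 09:45–10:00, 10:30–10:45, 11:30–11:45, 12:45–13:30, 16:45–17:00.
Eitan ∩ Ximena ∩ Ravi ∩ Callum: 09:45–10:00, 10:30–10:45, 11:30–11:45, 12:45–13:30.
Eitan ∩ Ximena ∩ Ravi ∩ Callum ∩ Ulrich: 09:45–10:00, 10:30–10:45, 11:30–11:45.
Common window lengths: 15, 15, 15 min; longest is 15.

15 minutes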